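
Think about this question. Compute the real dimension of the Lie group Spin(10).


Spin(n) double-covers SO(n); both have Lie algebra so(n) of dimension n(n-1)/2.
n = 10
n(n-1) = 10 * 9 = 90
dim Spin(10) = 90/2 = 45


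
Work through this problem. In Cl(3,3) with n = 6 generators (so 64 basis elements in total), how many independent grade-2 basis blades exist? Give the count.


Number of grade-k basis blades in Cl(p,q) with n = p + q is C(n, k).
n = 3 + 3 = 6
C(6, 2) = 6! / (2! * 4!)
= 720 / (2 * 24)
= 15


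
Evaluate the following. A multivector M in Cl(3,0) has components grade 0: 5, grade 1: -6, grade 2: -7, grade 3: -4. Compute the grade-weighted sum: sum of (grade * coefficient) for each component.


Grade-weighted sum = sum of grade_k * coefficient_k
0*5 = 0
1*(-6) = -6
2*(-7) = -14
3*(-4) = -12
Total = 0 + (-6) + (-14) + (-12) = -32


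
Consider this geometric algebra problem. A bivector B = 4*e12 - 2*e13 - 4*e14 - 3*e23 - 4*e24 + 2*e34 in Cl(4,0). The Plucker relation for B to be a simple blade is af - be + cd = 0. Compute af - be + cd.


Plucker relation: af - be + cd
a*f = 4*2 = 8
b*e = (-2)*(-4) = 8
c*d = (-4)*(-3) = 12
af - be + cd = 8 - 8 + 12
= 12


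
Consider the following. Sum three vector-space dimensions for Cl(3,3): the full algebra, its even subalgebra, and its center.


n = 3 + 3 = 6
Total dim = 2^6 = 64
Even subalgebra dim = 2^5 = 32
n is even, so center dim = 1
Sum = 64 + 32 + 1 = 97


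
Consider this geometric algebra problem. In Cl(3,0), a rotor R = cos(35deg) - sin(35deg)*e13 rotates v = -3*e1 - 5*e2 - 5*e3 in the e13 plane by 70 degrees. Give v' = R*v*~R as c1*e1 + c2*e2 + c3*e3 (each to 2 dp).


Rotor R = cos(35deg) - sin(35deg)*e13
Rotation angle theta = 2 * 35 = 70 degrees in the e13 plane (e1 -> e3).
The component perpendicular to the plane (e2) is invariant: v'_2 = v2 = -5.00
cos(70deg) = 0.3420, sin(70deg) = 0.9397
v'_1 = v1*cos(theta) - v3*sin(theta) = -3*0.3420 - (-5)*0.9397 = 3.67
v'_3 = v1*sin(theta) + v3*cos(theta) = -3*0.9397 + (-5)*0.3420 = -4.53
v' = 3.67*e1 - 5.00*e2 - 4.53*e3


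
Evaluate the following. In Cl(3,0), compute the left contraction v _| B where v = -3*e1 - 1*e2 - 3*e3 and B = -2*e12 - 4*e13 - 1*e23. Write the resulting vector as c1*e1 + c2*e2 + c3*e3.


Left contraction v _| B = <vB>_1 (grade-1 part of the geometric product vB).
Using e1_|e12 = e2, e2_|e12 = -e1, e1_|e13 = e3, e3_|e13 = -e1, e2_|e23 = e3, e3_|e23 = -e2:
e1 coeff: -v2*b12 - v3*b13 = -(-1)*(-2) - (-3)*(-4) = -14
e2 coeff: v1*b12 - v3*b23 = (-3)*(-2) - (-3)*(-1) = 3
e3 coeff: v1*b13 + v2*b23 = (-3)*(-4) + (-1)*(-1) = 13
v _| B = -14*e1 + 3*e2 + 13*e3


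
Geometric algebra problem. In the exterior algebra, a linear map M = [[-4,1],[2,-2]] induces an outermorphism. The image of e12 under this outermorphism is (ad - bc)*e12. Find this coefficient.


The outermorphism of a linear map f sends e1^e2 to f(e1)^f(e2).
f(e1) = -4*e1 + 2*e2
f(e2) = 1*e1 - 2*e2
f(e1) ^ f(e2) = (-4*e1 + 2*e2) ^ (1*e1 - 2*e2)
= (-4)*(-2)*e12 + 2*1*e21
= (8 - 2)*e12
= 6*e12
Coefficient = 6


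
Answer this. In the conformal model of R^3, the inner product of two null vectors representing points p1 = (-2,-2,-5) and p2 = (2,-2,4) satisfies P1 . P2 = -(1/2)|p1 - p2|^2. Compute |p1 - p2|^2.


p1 - p2 = (-4, 0, -9)
|p1 - p2|^2 = (-4)^2 + 0^2 + (-9)^2
= 16 + 0 + 81
= 97


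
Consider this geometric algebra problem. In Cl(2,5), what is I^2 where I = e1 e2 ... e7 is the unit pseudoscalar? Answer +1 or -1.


The pseudoscalar I = e1...e_n (product of all n generators) of Cl(p,q) satisfies I^2 = (-1)^(q + n(n-1)/2).
p = 2, q = 5, n = p + q = 7
n(n-1)/2 = 7 * 6 / 2 = 21
Exponent = q + n(n-1)/2 = 5 + 21 = 26
I^2 = (-1)^26 = +1


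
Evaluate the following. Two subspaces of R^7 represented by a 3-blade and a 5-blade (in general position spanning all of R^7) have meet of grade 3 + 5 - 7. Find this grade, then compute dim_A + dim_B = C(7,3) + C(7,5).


Meet grade = grade(A) + grade(B) - n
= 3 + 5 - 7 = 1
C(7,3) = 35
C(7,5) = 21
dim_A + dim_B = 35 + 21 = 56


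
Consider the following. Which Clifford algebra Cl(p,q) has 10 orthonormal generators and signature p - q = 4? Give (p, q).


We need p + q = 10 and p - q = 4.
Adding: 2p = 10 + 4 = 14, so p = 7.
Then q = 10 - 7 = 3.
(p, q) = (7, 3)


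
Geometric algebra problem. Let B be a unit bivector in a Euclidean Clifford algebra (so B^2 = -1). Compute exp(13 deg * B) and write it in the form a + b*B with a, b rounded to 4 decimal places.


For a unit bivector B with B^2 = -1, the exponential series gives
e^(theta*B) = cos(theta) + sin(theta)*B (the GA analogue of Euler's formula).
theta = 13 degrees = 0.226893 rad
cos(13 deg) = 0.9744
sin(13 deg) = 0.2250
exp(theta*B) = 0.9744 + 0.2250*B


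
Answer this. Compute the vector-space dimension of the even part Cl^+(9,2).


Even subalgebra dimension = 2^(n-1)
n = 9 + 2 = 11
2^(11 - 1) = 2^10 = 1024
Verification: sum of C(11,k) for even k = 1 + 55 + 330 + 462 + 165 + 11 = 1024
Result = 1024


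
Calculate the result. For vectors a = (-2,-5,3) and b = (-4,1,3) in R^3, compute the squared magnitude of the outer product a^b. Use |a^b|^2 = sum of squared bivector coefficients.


a wedge b = (a1*b2 - a2*b1)*e12 + (a1*b3 - a3*b1)*e13 + (a2*b3 - a3*b2)*e23
e12 coeff: (-2)*1 - (-5)*(-4) = -2 - 20 = -22
e13 coeff: (-2)*3 - 3*(-4) = -6 - (-12) = 6
e23 coeff: (-5)*3 - 3*1 = -15 - 3 = -18
|a wedge b|^2 = (-22)^2 + 6^2 + (-18)^2
= 484 + 36 + 324
= 844


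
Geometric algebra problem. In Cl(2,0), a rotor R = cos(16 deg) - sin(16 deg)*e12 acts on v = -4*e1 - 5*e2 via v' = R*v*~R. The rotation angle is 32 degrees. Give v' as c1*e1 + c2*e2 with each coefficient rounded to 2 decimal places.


Rotor R = cos(16deg) - sin(16deg)*e12
Rotation angle theta = 2 * 16 = 32 degrees
v' = R*v*~R rotates v by theta.
cos(32deg) = 0.8480, sin(32deg) = 0.5299
v'_1 = -4*cos(32deg) - (-5)*sin(32deg)
= -4*0.8480 - (-5)*0.5299
= -0.74
v'_2 = -4*sin(32deg) + (-5)*cos(32deg)
= -4*0.5299 + (-5)*0.8480
= -6.36
v' = -0.74*e1 - 6.36*e2


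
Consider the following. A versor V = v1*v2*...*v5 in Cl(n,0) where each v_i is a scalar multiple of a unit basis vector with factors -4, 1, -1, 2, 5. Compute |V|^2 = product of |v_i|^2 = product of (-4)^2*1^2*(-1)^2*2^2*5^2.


Each vector v_i has |v_i|^2 = s_i^2
Squared scales: (-4)^2 = 16, 1^2 = 1, (-1)^2 = 1, 2^2 = 4, 5^2 = 25
|V|^2 = 16 * 1 * 1 * 4 * 25
= 1600


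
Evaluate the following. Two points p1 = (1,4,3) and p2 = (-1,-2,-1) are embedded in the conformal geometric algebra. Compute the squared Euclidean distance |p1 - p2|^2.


p1 - p2 = (2, 6, 4)
|p1 - p2|^2 = 2^2 + 6^2 + 4^2
= 4 + 36 + 16
= 56


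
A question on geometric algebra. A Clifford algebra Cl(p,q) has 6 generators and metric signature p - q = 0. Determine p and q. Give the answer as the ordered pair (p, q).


We need p + q = 6 and p - q = 0.
Adding: 2p = 6 + 0 = 6, so p = 3.
Then q = 6 - 3 = 3.
(p, q) = (3, 3)


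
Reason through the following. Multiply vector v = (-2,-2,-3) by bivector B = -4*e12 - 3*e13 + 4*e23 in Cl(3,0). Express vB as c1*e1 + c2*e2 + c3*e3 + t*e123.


vB has grade-1 (vector) and grade-3 (trivector) parts: vB = (v _| B) + (v ^ B).
Vector part <vB>_1:
  e1: -v2*b12 - v3*b13 = -(-2)*(-4) - (-3)*(-3) = -17
  e2: v1*b12 - v3*b23 = (-2)*(-4) - (-3)*(4) = 20
  e3: v1*b13 + v2*b23 = (-2)*(-3) + (-2)*(4) = -2
Trivector part <vB>_3:
  e123: v1*b23 - v2*b13 + v3*b12 = (-2)*(4) - (-2)*(-3) + (-3)*(-4) = -2
vB = -17*e1 + 20*e2 - 2*e3 - 2*e123


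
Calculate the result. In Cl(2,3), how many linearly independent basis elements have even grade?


Even subalgebra dimension = 2^(n-1)
n = 2 + 3 = 5
2^(5 - 1) = 2^4 = 16
Verification: sum of C(5,k) for even k = 1 + 10 + 5 = 16
Result = 16


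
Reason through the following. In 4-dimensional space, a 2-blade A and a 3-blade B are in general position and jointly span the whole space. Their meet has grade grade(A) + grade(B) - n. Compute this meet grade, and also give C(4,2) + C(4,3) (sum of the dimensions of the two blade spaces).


Meet grade = grade(A) + grade(B) - n
= 2 + 3 - 4 = 1
C(4,2) = 6
C(4,3) = 4
dim_A + dim_B = 6 + 4 = 10


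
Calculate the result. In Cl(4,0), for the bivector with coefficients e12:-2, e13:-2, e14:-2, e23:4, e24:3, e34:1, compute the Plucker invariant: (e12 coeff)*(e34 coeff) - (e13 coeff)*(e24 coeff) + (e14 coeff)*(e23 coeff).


Plucker relation: af - be + cd
a*f = (-2)*1 = -2
b*e = (-2)*3 = -6
c*d = (-2)*4 = -8
af - be + cd = -2 - (-6) + (-8)
= -4


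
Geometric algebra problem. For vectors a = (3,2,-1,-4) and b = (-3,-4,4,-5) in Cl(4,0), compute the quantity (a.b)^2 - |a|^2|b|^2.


a . b = 3*(-3) + 2*(-4) + (-1)*4 + (-4)*(-5)
= -9 + (-8) + (-4) + 20 = -1
|a|^2 = 3^2 + 2^2 + (-1)^2 + (-4)^2 = 30
|b|^2 = (-3)^2 + (-4)^2 + 4^2 + (-5)^2 = 66
(a.b)^2 = (-1)^2 = 1
|a|^2 * |b|^2 = 30 * 66 = 1980
Result = 1 - 1980 = -1979


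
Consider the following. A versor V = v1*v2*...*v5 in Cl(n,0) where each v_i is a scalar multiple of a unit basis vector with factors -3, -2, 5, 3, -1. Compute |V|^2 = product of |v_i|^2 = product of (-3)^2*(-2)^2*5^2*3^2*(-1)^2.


Each vector v_i has |v_i|^2 = s_i^2
Squared scales: (-3)^2 = 9, (-2)^2 = 4, 5^2 = 25, 3^2 = 9, (-1)^2 = 1
|V|^2 = 9 * 4 * 25 * 9 * 1
= 8100


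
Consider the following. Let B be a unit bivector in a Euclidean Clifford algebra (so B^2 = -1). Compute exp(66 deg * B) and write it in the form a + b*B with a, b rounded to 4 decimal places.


For a unit bivector B with B^2 = -1, the exponential series gives
e^(theta*B) = cos(theta) + sin(theta)*B (the GA analogue of Euler's formula).
theta = 66 degrees = 1.151917 rad
cos(66 deg) = 0.4067
sin(66 deg) = 0.9135
exp(theta*B) = 0.4067 + 0.9135*B


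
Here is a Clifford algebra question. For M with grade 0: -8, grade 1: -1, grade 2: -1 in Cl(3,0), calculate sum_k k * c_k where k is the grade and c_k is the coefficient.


Grade-weighted sum = sum of grade_k * coefficient_k
0*(-8) = 0
1*(-1) = -1
2*(-1) = -2
Total = 0 + (-1) + (-2) = -3


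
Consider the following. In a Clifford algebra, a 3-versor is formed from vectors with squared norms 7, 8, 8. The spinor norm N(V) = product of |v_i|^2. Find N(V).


Spinor norm N(V) = |v1|^2 * |v2|^2 * ... * |v3|^2
= 7 * 8 * 8
Running product: 7, 56, 448
N(V) = 448


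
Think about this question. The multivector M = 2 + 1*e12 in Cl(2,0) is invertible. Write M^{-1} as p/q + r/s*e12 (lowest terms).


M = 2 + 1*e12, where e12^2 = -1.
Since M commutes with its reverse ~M = a - b*e12, M * ~M = a^2 - b^2*e12^2 = a^2 + b^2.
So M^{-1} = ~M / (a^2 + b^2) = (a - b*e12)/(a^2 + b^2).
a^2 + b^2 = 4 + 1 = 5
Scalar part = 2/5 = 2/5
Bivector coeff = -1/5 = -1/5
M^{-1} = 2/5 - 1/5*e12


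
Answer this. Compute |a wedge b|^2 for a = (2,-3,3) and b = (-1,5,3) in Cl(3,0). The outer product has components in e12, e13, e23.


a wedge b = (a1*b2 - a2*b1)*e12 + (a1*b3 - a3*b1)*e13 + (a2*b3 - a3*b2)*e23
e12 coeff: 2*5 - (-3)*(-1) = 10 - 3 = 7
e13 coeff: 2*3 - 3*(-1) = 6 - (-3) = 9
e23 coeff: (-3)*3 - 3*5 = -9 - 15 = -24
|a wedge b|^2 = 7^2 + 9^2 + (-24)^2
= 49 + 81 + 576
= 706


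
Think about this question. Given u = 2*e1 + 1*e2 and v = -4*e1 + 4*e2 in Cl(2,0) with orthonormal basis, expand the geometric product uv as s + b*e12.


Expand: (2*e1 + 1*e2)(-4*e1 + 4*e2)
= 2*(-4)*e1e1 + 2*4*e1e2 + 1*(-4)*e2e1 + 1*4*e2e2
Using e1^2 = e2^2 = 1, e2e1 = -e1e2:
Scalar part s = 2*(-4) + 1*4 = -8 + 4 = -4
Bivector part b = 2*4 - 1*(-4) = 8 - (-4) = 12
uv = -4 + 12*e12


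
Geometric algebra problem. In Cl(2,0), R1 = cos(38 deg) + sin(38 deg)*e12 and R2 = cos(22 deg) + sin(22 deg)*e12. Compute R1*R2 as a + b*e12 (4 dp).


Same-plane rotors commute and their half-angles add:
R1*R2 = cos(a1 + a2) + sin(a1 + a2)*e12.
a1 + a2 = 38 + 22 = 60 deg
cos(60 deg) = 0.5000
sin(60 deg) = 0.8660
R1*R2 = 0.5000 + 0.8660*e12


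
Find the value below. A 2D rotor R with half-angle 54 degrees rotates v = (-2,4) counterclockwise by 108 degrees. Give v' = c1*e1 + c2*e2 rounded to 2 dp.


Rotor R = cos(54deg) - sin(54deg)*e12
Rotation angle theta = 2 * 54 = 108 degrees
v' = R*v*~R rotates v by theta.
cos(108deg) = -0.3090, sin(108deg) = 0.9511
v'_1 = -2*cos(108deg) - 4*sin(108deg)
= -2*(-0.3090) - 4*0.9511
= -3.19
v'_2 = -2*sin(108deg) + 4*cos(108deg)
= -2*0.9511 + 4*(-0.3090)
= -3.14
v' = -3.19*e1 - 3.14*e2


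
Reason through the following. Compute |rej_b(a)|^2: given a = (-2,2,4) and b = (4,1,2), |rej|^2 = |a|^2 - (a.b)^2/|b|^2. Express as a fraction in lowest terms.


|a|^2 = (-2)^2 + 2^2 + 4^2 = 24
|b|^2 = 4^2 + 1^2 + 2^2 = 21
a . b = (-2)*4 + 2*1 + 4*2 = 2
(a.b)^2 = 2^2 = 4
|rej|^2 = 24 - 4/21
= (504 - 4)/21
= 500/21
In lowest terms: 500/21


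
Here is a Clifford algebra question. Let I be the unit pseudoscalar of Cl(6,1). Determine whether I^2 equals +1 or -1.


The pseudoscalar I = e1...e_n (product of all n generators) of Cl(p,q) satisfies I^2 = (-1)^(q + n(n-1)/2).
p = 6, q = 1, n = p + q = 7
n(n-1)/2 = 7 * 6 / 2 = 21
Exponent = q + n(n-1)/2 = 1 + 21 = 22
I^2 = (-1)^22 = +1


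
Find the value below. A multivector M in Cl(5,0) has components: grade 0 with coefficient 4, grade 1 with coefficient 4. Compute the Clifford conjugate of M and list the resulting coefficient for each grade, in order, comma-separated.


Clifford conjugate sign for grade k: (-1)^(k(k+1)/2)
Grade 0: (-1)^(0*1/2) = (-1)^0 = 1, coeff 4 -> 4
Grade 1: (-1)^(1*2/2) = (-1)^1 = -1, coeff 4 -> -4
Conjugated coefficients: 4, -4


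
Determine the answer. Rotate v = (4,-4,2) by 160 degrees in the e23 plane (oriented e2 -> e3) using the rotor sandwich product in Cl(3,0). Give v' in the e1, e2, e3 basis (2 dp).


Rotor R = cos(80deg) - sin(80deg)*e23
Rotation angle theta = 2 * 80 = 160 degrees in the e23 plane (e2 -> e3).
The component perpendicular to the plane (e1) is invariant: v'_1 = v1 = 4.00
cos(160deg) = -0.9397, sin(160deg) = 0.3420
v'_2 = v2*cos(theta) - v3*sin(theta) = -4*(-0.9397) - 2*0.3420 = 3.07
v'_3 = v2*sin(theta) + v3*cos(theta) = -4*0.3420 + 2*(-0.9397) = -3.25
v' = 4.00*e1 + 3.07*e2 - 3.25*e3


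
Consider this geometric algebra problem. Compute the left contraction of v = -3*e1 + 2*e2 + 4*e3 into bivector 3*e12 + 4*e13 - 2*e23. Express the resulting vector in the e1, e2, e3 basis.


Left contraction v _| B = <vB>_1 (grade-1 part of the geometric product vB).
Using e1_|e12 = e2, e2_|e12 = -e1, e1_|e13 = e3, e3_|e13 = -e1, e2_|e23 = e3, e3_|e23 = -e2:
e1 coeff: -v2*b12 - v3*b13 = -(2)*(3) - (4)*(4) = -22
e2 coeff: v1*b12 - v3*b23 = (-3)*(3) - (4)*(-2) = -1
e3 coeff: v1*b13 + v2*b23 = (-3)*(4) + (2)*(-2) = -16
v _| B = -22*e1 - 1*e2 - 16*e3


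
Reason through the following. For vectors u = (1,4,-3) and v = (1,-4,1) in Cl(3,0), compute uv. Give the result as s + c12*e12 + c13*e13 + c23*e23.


In Cl(3,0): e_i^2 = 1, e_ie_j = -e_je_i for i != j.
Scalar part = u . v = 1*1 + 4*(-4) + (-3)*1
= 1 + (-16) + (-3) = -18
e12 coeff = 1*(-4) - 4*1 = -4 - 4 = -8
e13 coeff = 1*1 - (-3)*1 = 1 - (-3) = 4
e23 coeff = 4*1 - (-3)*(-4) = 4 - 12 = -8
uv = -18 - 8*e12 + 4*e13 - 8*e23


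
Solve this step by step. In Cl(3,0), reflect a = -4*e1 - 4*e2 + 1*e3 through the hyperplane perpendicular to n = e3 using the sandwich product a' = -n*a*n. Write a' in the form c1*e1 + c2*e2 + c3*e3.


Reflection formula: a' = -n*a*n, with n = e3 (unit vector, n^2 = 1).
For reflection through hyperplane perp to e3:
The component along e3 flips sign, others stay.
a = (-4, -4, 1)
a' = (-4, -4, -1)
a' = -4*e1 - 4*e2 - 1*e3


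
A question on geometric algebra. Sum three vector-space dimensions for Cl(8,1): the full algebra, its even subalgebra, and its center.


n = 8 + 1 = 9
Total dim = 2^9 = 512
Even subalgebra dim = 2^8 = 256
n is odd, so center dim = 2
Sum = 512 + 256 + 2 = 770


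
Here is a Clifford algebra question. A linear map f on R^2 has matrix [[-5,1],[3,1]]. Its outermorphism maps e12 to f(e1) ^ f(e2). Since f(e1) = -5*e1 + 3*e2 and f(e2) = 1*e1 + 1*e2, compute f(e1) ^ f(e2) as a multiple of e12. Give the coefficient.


The outermorphism of a linear map f sends e1^e2 to f(e1)^f(e2).
f(e1) = -5*e1 + 3*e2
f(e2) = 1*e1 + 1*e2
f(e1) ^ f(e2) = (-5*e1 + 3*e2) ^ (1*e1 + 1*e2)
= (-5)*1*e12 + 3*1*e21
= (-5 - 3)*e12
= -8*e12
Coefficient = -8


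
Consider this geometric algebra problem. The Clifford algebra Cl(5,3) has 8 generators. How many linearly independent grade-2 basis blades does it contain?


Number of grade-k basis blades in Cl(p,q) with n = p + q is C(n, k).
n = 5 + 3 = 8
C(8, 2) = 8! / (2! * 6!)
= 40320 / (2 * 720)
= 28


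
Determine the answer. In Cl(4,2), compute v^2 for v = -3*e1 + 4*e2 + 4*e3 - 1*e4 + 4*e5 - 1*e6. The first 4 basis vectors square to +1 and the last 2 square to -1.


v^2 = sum of c_i^2 * e_i^2
Positive signature terms (e_i^2 = +1): (-3)^2 + 4^2 + 4^2 + (-1)^2 = 42
Negative signature terms (e_j^2 = -1): 4^2 + (-1)^2 = 17
v^2 = 42 - 17 = 25


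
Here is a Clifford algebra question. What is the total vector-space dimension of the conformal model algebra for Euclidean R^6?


The conformal model of R^6 uses Cl(7,1): the 6 Euclidean generators plus two extra orthogonal generators e+ (e+^2 = +1) and e- (e-^2 = -1), from which the null vectors e0, einf are built.
Number of generators m = 6 + 2 = 8.
dim Cl(p,q) = 2^m = 2^8 = 256


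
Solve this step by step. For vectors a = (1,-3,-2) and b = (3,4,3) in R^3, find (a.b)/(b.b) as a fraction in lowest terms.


Projection coefficient = (a . b) / (b . b)
a . b = 1*3 + (-3)*4 + (-2)*3
= 3 + (-12) + (-6) = -15
b . b = 3^2 + 4^2 + 3^2
= 9 + 16 + 9 = 34
Coefficient = -15/34
In lowest terms: -15/34


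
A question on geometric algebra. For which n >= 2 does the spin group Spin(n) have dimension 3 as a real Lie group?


dim Spin(n) = dim so(n) = n(n-1)/2.
Solve n(n-1)/2 = 3, i.e. n^2 - n - 6 = 0.
Discriminant = 1 + 8*3 = 25
n = (1 + sqrt(25))/2 = (1 + 5)/2 = 3


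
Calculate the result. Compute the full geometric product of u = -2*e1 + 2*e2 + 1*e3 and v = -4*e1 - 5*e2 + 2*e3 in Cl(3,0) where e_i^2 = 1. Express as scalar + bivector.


In Cl(3,0): e_i^2 = 1, e_ie_j = -e_je_i for i != j.
Scalar part = u . v = (-2)*(-4) + 2*(-5) + 1*2
= 8 + (-10) + 2 = 0
e12 coeff = (-2)*(-5) - 2*(-4) = 10 - (-8) = 18
e13 coeff = (-2)*2 - 1*(-4) = -4 - (-4) = 0
e23 coeff = 2*2 - 1*(-5) = 4 - (-5) = 9
uv = 0 + 18*e12 + 0*e13 + 9*e23


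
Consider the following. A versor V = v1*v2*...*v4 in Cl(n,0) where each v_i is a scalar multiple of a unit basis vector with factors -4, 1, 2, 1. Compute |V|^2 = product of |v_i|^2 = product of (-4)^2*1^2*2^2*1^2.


Each vector v_i has |v_i|^2 = s_i^2
Squared scales: (-4)^2 = 16, 1^2 = 1, 2^2 = 4, 1^2 = 1
|V|^2 = 16 * 1 * 4 * 1
= 64


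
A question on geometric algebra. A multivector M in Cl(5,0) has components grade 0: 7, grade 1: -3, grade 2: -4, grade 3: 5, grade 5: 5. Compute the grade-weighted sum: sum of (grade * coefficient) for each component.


Grade-weighted sum = sum of grade_k * coefficient_k
0*7 = 0
1*(-3) = -3
2*(-4) = -8
3*5 = 15
5*5 = 25
Total = 0 + (-3) + (-8) + 15 + 25 = 29


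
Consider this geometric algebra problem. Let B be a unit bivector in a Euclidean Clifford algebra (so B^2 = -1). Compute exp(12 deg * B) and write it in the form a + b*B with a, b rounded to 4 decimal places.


For a unit bivector B with B^2 = -1, the exponential series gives
e^(theta*B) = cos(theta) + sin(theta)*B (the GA analogue of Euler's formula).
theta = 12 degrees = 0.20944 rad
cos(12 deg) = 0.9781
sin(12 deg) = 0.2079
exp(theta*B) = 0.9781 + 0.2079*B


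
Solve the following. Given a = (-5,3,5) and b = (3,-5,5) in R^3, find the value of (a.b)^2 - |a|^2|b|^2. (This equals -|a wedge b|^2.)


a . b = (-5)*3 + 3*(-5) + 5*5
= -15 + (-15) + 25 = -5
|a|^2 = (-5)^2 + 3^2 + 5^2 = 59
|b|^2 = 3^2 + (-5)^2 + 5^2 = 59
(a.b)^2 = (-5)^2 = 25
|a|^2 * |b|^2 = 59 * 59 = 3481
Result = 25 - 3481 = -3456


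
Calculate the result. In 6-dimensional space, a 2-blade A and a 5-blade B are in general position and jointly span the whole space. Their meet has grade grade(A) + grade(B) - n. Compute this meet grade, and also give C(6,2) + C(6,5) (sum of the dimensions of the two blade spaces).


Meet grade = grade(A) + grade(B) - n
= 2 + 5 - 6 = 1
C(6,2) = 15
C(6,5) = 6
dim_A + dim_B = 15 + 6 = 21


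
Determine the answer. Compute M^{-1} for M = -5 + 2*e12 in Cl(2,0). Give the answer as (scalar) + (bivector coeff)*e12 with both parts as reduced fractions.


M = -5 + 2*e12, where e12^2 = -1.
Since M commutes with its reverse ~M = a - b*e12, M * ~M = a^2 - b^2*e12^2 = a^2 + b^2.
So M^{-1} = ~M / (a^2 + b^2) = (a - b*e12)/(a^2 + b^2).
a^2 + b^2 = 25 + 4 = 29
Scalar part = -5/29 = -5/29
Bivector coeff = -2/29 = -2/29
M^{-1} = -5/29 - 2/29*e12


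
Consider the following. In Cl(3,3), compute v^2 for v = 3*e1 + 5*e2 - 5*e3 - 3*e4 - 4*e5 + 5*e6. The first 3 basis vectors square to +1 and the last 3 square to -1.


v^2 = sum of c_i^2 * e_i^2
Positive signature terms (e_i^2 = +1): 3^2 + 5^2 + (-5)^2 = 59
Negative signature terms (e_j^2 = -1): (-3)^2 + (-4)^2 + 5^2 = 50
v^2 = 59 - 50 = 9


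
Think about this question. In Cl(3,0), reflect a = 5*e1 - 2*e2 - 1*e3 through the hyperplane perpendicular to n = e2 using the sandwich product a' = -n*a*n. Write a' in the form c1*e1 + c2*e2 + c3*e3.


Reflection formula: a' = -n*a*n, with n = e2 (unit vector, n^2 = 1).
For reflection through hyperplane perp to e2:
The component along e2 flips sign, others stay.
a = (5, -2, -1)
a' = (5, 2, -1)
a' = 5*e1 + 2*e2 - 1*e3


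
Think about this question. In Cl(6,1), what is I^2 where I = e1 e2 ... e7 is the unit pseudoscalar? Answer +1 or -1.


The pseudoscalar I = e1...e_n (product of all n generators) of Cl(p,q) satisfies I^2 = (-1)^(q + n(n-1)/2).
p = 6, q = 1, n = p + q = 7
n(n-1)/2 = 7 * 6 / 2 = 21
Exponent = q + n(n-1)/2 = 1 + 21 = 22
I^2 = (-1)^22 = +1


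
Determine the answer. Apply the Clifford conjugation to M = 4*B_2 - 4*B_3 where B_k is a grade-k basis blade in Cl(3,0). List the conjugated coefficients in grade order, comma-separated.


Clifford conjugate sign for grade k: (-1)^(k(k+1)/2)
Grade 2: (-1)^(2*3/2) = (-1)^3 = -1, coeff 4 -> -4
Grade 3: (-1)^(3*4/2) = (-1)^6 = 1, coeff -4 -> -4
Conjugated coefficients: -4, -4


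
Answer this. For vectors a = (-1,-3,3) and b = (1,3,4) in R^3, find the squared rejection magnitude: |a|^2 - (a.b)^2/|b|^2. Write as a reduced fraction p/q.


|a|^2 = (-1)^2 + (-3)^2 + 3^2 = 19
|b|^2 = 1^2 + 3^2 + 4^2 = 26
a . b = (-1)*1 + (-3)*3 + 3*4 = 2
(a.b)^2 = 2^2 = 4
|rej|^2 = 19 - 4/26
= (494 - 4)/26
= 490/26
In lowest terms: 245/13


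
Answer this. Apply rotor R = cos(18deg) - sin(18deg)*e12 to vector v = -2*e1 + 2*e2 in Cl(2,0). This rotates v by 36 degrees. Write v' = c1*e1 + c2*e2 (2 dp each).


Rotor R = cos(18deg) - sin(18deg)*e12
Rotation angle theta = 2 * 18 = 36 degrees
v' = R*v*~R rotates v by theta.
cos(36deg) = 0.8090, sin(36deg) = 0.5878
v'_1 = -2*cos(36deg) - 2*sin(36deg)
= -2*0.8090 - 2*0.5878
= -2.79
v'_2 = -2*sin(36deg) + 2*cos(36deg)
= -2*0.5878 + 2*0.8090
= 0.44
v' = -2.79*e1 + 0.44*e2


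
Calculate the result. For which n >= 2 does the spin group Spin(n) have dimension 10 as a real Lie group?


dim Spin(n) = dim so(n) = n(n-1)/2.
Solve n(n-1)/2 = 10, i.e. n^2 - n - 20 = 0.
Discriminant = 1 + 8*10 = 81
n = (1 + sqrt(81))/2 = (1 + 9)/2 = 5


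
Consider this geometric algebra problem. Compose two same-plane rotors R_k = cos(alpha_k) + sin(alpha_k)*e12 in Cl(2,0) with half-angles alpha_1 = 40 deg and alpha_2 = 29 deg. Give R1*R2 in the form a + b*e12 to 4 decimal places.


Same-plane rotors commute and their half-angles add:
R1*R2 = cos(a1 + a2) + sin(a1 + a2)*e12.
a1 + a2 = 40 + 29 = 69 deg
cos(69 deg) = 0.3584
sin(69 deg) = 0.9336
R1*R2 = 0.3584 + 0.9336*e12


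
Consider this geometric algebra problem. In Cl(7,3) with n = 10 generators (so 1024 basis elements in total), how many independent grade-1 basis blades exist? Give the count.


Number of grade-k basis blades in Cl(p,q) with n = p + q is C(n, k).
n = 7 + 3 = 10
C(10, 1) = 10! / (1! * 9!)
= 3628800 / (1 * 362880)
= 10


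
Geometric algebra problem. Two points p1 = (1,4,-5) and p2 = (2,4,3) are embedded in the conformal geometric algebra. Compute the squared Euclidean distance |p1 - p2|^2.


p1 - p2 = (-1, 0, -8)
|p1 - p2|^2 = (-1)^2 + 0^2 + (-8)^2
= 1 + 0 + 64
= 65


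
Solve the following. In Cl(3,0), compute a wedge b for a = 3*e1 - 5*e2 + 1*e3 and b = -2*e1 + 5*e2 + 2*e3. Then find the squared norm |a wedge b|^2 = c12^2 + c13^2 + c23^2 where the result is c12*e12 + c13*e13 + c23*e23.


a wedge b = (a1*b2 - a2*b1)*e12 + (a1*b3 - a3*b1)*e13 + (a2*b3 - a3*b2)*e23
e12 coeff: 3*5 - (-5)*(-2) = 15 - 10 = 5
e13 coeff: 3*2 - 1*(-2) = 6 - (-2) = 8
e23 coeff: (-5)*2 - 1*5 = -10 - 5 = -15
|a wedge b|^2 = 5^2 + 8^2 + (-15)^2
= 25 + 64 + 225
= 314


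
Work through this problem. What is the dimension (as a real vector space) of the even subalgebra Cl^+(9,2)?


Even subalgebra dimension = 2^(n-1)
n = 9 + 2 = 11
2^(11 - 1) = 2^10 = 1024
Verification: sum of C(11,k) for even k = 1 + 55 + 330 + 462 + 165 + 11 = 1024
Result = 1024


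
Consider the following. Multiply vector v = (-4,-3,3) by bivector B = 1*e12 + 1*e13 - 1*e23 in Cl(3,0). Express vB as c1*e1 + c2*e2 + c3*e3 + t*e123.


vB has grade-1 (vector) and grade-3 (trivector) parts: vB = (v _| B) + (v ^ B).
Vector part <vB>_1:
  e1: -v2*b12 - v3*b13 = -(-3)*(1) - (3)*(1) = 0
  e2: v1*b12 - v3*b23 = (-4)*(1) - (3)*(-1) = -1
  e3: v1*b13 + v2*b23 = (-4)*(1) + (-3)*(-1) = -1
Trivector part <vB>_3:
  e123: v1*b23 - v2*b13 + v3*b12 = (-4)*(-1) - (-3)*(1) + (3)*(1) = 10
vB = 0*e1 - 1*e2 - 1*e3 + 10*e123


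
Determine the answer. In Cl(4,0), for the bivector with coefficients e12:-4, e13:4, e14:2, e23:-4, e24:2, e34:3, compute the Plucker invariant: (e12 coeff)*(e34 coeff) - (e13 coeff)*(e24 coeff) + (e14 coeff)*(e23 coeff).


Plucker relation: af - be + cd
a*f = (-4)*3 = -12
b*e = 4*2 = 8
c*d = 2*(-4) = -8
af - be + cd = -12 - 8 + (-8)
= -28


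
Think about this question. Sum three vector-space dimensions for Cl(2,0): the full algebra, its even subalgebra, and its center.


n = 2 + 0 = 2
Total dim = 2^2 = 4
Even subalgebra dim = 2^1 = 2
n is even, so center dim = 1
Sum = 4 + 2 + 1 = 7


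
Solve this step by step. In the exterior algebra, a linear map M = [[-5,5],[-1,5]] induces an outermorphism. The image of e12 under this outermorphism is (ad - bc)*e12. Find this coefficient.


The outermorphism of a linear map f sends e1^e2 to f(e1)^f(e2).
f(e1) = -5*e1 - 1*e2
f(e2) = 5*e1 + 5*e2
f(e1) ^ f(e2) = (-5*e1 - 1*e2) ^ (5*e1 + 5*e2)
= (-5)*5*e12 + (-1)*5*e21
= (-25 - (-5))*e12
= -20*e12
Coefficient = -20


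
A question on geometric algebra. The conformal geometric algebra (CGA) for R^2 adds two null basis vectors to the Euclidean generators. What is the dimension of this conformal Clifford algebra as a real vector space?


The conformal model of R^2 uses Cl(3,1): the 2 Euclidean generators plus two extra orthogonal generators e+ (e+^2 = +1) and e- (e-^2 = -1), from which the null vectors e0, einf are built.
Number of generators m = 2 + 2 = 4.
dim Cl(p,q) = 2^m = 2^4 = 16


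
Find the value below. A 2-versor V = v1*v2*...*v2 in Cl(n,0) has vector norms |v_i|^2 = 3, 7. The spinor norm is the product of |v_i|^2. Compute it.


Spinor norm N(V) = |v1|^2 * |v2|^2 * ... * |v2|^2
= 3 * 7
Running product: 3, 21
N(V) = 21


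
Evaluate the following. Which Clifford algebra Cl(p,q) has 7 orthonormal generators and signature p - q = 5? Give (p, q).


We need p + q = 7 and p - q = 5.
Adding: 2p = 7 + 5 = 12, so p = 6.
Then q = 7 - 6 = 1.
(p, q) = (6, 1)


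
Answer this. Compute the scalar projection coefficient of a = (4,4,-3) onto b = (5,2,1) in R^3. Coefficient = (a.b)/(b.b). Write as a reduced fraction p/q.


Projection coefficient = (a . b) / (b . b)
a . b = 4*5 + 4*2 + (-3)*1
= 20 + 8 + (-3) = 25
b . b = 5^2 + 2^2 + 1^2
= 25 + 4 + 1 = 30
Coefficient = 25/30
In lowest terms: 5/6


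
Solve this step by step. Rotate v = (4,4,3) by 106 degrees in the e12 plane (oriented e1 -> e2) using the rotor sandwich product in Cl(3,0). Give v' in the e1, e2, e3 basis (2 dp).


Rotor R = cos(53deg) - sin(53deg)*e12
Rotation angle theta = 2 * 53 = 106 degrees in the e12 plane (e1 -> e2).
The component perpendicular to the plane (e3) is invariant: v'_3 = v3 = 3.00
cos(106deg) = -0.2756, sin(106deg) = 0.9613
v'_1 = v1*cos(theta) - v2*sin(theta) = 4*(-0.2756) - 4*0.9613 = -4.95
v'_2 = v1*sin(theta) + v2*cos(theta) = 4*0.9613 + 4*(-0.2756) = 2.74
v' = -4.95*e1 + 2.74*e2 + 3.00*e3


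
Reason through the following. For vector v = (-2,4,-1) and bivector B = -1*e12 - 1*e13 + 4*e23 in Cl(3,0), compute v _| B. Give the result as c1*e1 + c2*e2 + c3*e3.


Left contraction v _| B = <vB>_1 (grade-1 part of the geometric product vB).
Using e1_|e12 = e2, e2_|e12 = -e1, e1_|e13 = e3, e3_|e13 = -e1, e2_|e23 = e3, e3_|e23 = -e2:
e1 coeff: -v2*b12 - v3*b13 = -(4)*(-1) - (-1)*(-1) = 3
e2 coeff: v1*b12 - v3*b23 = (-2)*(-1) - (-1)*(4) = 6
e3 coeff: v1*b13 + v2*b23 = (-2)*(-1) + (4)*(4) = 18
v _| B = 3*e1 + 6*e2 + 18*e3


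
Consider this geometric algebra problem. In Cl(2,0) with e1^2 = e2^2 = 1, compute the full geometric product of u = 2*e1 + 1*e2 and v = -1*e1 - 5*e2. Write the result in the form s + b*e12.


Expand: (2*e1 + 1*e2)(-1*e1 - 5*e2)
= 2*(-1)*e1e1 + 2*(-5)*e1e2 + 1*(-1)*e2e1 + 1*(-5)*e2e2
Using e1^2 = e2^2 = 1, e2e1 = -e1e2:
Scalar part s = 2*(-1) + 1*(-5) = -2 + (-5) = -7
Bivector part b = 2*(-5) - 1*(-1) = -10 - (-1) = -9
uv = -7 - 9*e12


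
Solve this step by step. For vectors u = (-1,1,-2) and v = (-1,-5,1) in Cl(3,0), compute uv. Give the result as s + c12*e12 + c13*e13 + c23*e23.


In Cl(3,0): e_i^2 = 1, e_ie_j = -e_je_i for i != j.
Scalar part = u . v = (-1)*(-1) + 1*(-5) + (-2)*1
= 1 + (-5) + (-2) = -6
e12 coeff = (-1)*(-5) - 1*(-1) = 5 - (-1) = 6
e13 coeff = (-1)*1 - (-2)*(-1) = -1 - 2 = -3
e23 coeff = 1*1 - (-2)*(-5) = 1 - 10 = -9
uv = -6 + 6*e12 - 3*e13 - 9*e23


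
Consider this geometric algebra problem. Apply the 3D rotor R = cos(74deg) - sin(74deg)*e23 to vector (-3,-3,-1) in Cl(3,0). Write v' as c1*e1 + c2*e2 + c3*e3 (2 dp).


Rotor R = cos(74deg) - sin(74deg)*e23
Rotation angle theta = 2 * 74 = 148 degrees in the e23 plane (e2 -> e3).
The component perpendicular to the plane (e1) is invariant: v'_1 = v1 = -3.00
cos(148deg) = -0.8480, sin(148deg) = 0.5299
v'_2 = v2*cos(theta) - v3*sin(theta) = -3*(-0.8480) - (-1)*0.5299 = 3.07
v'_3 = v2*sin(theta) + v3*cos(theta) = -3*0.5299 + (-1)*(-0.8480) = -0.74
v' = -3.00*e1 + 3.07*e2 - 0.74*e3


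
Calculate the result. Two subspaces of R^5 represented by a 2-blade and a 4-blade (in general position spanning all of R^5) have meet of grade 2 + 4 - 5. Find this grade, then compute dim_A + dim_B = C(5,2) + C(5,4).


Meet grade = grade(A) + grade(B) - n
= 2 + 4 - 5 = 1
C(5,2) = 10
C(5,4) = 5
dim_A + dim_B = 10 + 5 = 15


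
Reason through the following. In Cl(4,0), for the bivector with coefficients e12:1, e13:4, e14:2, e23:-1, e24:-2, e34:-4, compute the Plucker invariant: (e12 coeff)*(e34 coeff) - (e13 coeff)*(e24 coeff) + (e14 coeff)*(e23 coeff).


Plucker relation: af - be + cd
a*f = 1*(-4) = -4
b*e = 4*(-2) = -8
c*d = 2*(-1) = -2
af - be + cd = -4 - (-8) + (-2)
= 2


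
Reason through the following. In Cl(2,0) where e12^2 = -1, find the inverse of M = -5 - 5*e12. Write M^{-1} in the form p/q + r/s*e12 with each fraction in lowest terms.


M = -5 - 5*e12, where e12^2 = -1.
Since M commutes with its reverse ~M = a - b*e12, M * ~M = a^2 - b^2*e12^2 = a^2 + b^2.
So M^{-1} = ~M / (a^2 + b^2) = (a - b*e12)/(a^2 + b^2).
a^2 + b^2 = 25 + 25 = 50
Scalar part = -5/50 = -1/10
Bivector coeff = 5/50 = 1/10
M^{-1} = -1/10 + 1/10*e12


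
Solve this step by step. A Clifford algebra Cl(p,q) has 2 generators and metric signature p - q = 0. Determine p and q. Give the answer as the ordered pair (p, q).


We need p + q = 2 and p - q = 0.
Adding: 2p = 2 + 0 = 2, so p = 1.
Then q = 2 - 1 = 1.
(p, q) = (1, 1)


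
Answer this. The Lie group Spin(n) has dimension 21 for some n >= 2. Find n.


dim Spin(n) = dim so(n) = n(n-1)/2.
Solve n(n-1)/2 = 21, i.e. n^2 - n - 42 = 0.
Discriminant = 1 + 8*21 = 169
n = (1 + sqrt(169))/2 = (1 + 13)/2 = 7


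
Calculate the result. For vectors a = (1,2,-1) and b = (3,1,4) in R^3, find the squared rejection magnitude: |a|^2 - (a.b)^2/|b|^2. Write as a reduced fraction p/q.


|a|^2 = 1^2 + 2^2 + (-1)^2 = 6
|b|^2 = 3^2 + 1^2 + 4^2 = 26
a . b = 1*3 + 2*1 + (-1)*4 = 1
(a.b)^2 = 1^2 = 1
|rej|^2 = 6 - 1/26
= (156 - 1)/26
= 155/26
In lowest terms: 155/26


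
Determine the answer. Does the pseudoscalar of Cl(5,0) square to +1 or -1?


The pseudoscalar I = e1...e_n (product of all n generators) of Cl(p,q) satisfies I^2 = (-1)^(q + n(n-1)/2).
p = 5, q = 0, n = p + q = 5
n(n-1)/2 = 5 * 4 / 2 = 10
Exponent = q + n(n-1)/2 = 0 + 10 = 10
I^2 = (-1)^10 = +1


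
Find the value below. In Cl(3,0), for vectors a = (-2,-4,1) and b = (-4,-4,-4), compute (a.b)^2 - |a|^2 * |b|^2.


a . b = (-2)*(-4) + (-4)*(-4) + 1*(-4)
= 8 + 16 + (-4) = 20
|a|^2 = (-2)^2 + (-4)^2 + 1^2 = 21
|b|^2 = (-4)^2 + (-4)^2 + (-4)^2 = 48
(a.b)^2 = 20^2 = 400
|a|^2 * |b|^2 = 21 * 48 = 1008
Result = 400 - 1008 = -608


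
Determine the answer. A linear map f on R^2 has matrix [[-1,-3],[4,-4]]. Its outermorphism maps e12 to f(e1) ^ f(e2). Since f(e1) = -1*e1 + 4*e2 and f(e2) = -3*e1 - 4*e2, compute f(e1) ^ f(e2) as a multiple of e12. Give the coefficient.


The outermorphism of a linear map f sends e1^e2 to f(e1)^f(e2).
f(e1) = -1*e1 + 4*e2
f(e2) = -3*e1 - 4*e2
f(e1) ^ f(e2) = (-1*e1 + 4*e2) ^ (-3*e1 - 4*e2)
= (-1)*(-4)*e12 + 4*(-3)*e21
= (4 - (-12))*e12
= 16*e12
Coefficient = 16


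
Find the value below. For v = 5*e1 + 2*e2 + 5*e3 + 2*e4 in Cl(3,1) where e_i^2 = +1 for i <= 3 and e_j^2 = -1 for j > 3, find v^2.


v^2 = sum of c_i^2 * e_i^2
Positive signature terms (e_i^2 = +1): 5^2 + 2^2 + 5^2 = 54
Negative signature terms (e_j^2 = -1): 2^2 = 4
v^2 = 54 - 4 = 50


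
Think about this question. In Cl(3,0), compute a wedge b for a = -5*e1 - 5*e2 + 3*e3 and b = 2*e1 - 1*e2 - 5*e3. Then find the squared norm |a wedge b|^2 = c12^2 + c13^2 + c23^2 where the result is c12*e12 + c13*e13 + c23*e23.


a wedge b = (a1*b2 - a2*b1)*e12 + (a1*b3 - a3*b1)*e13 + (a2*b3 - a3*b2)*e23
e12 coeff: (-5)*(-1) - (-5)*2 = 5 - (-10) = 15
e13 coeff: (-5)*(-5) - 3*2 = 25 - 6 = 19
e23 coeff: (-5)*(-5) - 3*(-1) = 25 - (-3) = 28
|a wedge b|^2 = 15^2 + 19^2 + 28^2
= 225 + 361 + 784
= 1370


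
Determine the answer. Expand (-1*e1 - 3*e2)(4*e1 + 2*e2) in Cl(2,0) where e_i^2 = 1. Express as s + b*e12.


Expand: (-1*e1 - 3*e2)(4*e1 + 2*e2)
= (-1)*4*e1e1 + (-1)*2*e1e2 + (-3)*4*e2e1 + (-3)*2*e2e2
Using e1^2 = e2^2 = 1, e2e1 = -e1e2:
Scalar part s = (-1)*4 + (-3)*2 = -4 + (-6) = -10
Bivector part b = (-1)*2 - (-3)*4 = -2 - (-12) = 10
uv = -10 + 10*e12


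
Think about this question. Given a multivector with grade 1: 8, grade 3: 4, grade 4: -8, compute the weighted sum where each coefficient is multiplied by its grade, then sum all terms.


Grade-weighted sum = sum of grade_k * coefficient_k
1*8 = 8
3*4 = 12
4*(-8) = -32
Total = 8 + 12 + (-32) = -12


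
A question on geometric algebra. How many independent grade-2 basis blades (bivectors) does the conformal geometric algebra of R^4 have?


The conformal model of R^4 uses Cl(5,1) with m = 4 + 2 = 6 generators.
Number of grade-2 blades = C(m, 2) = C(6, 2)
= 6*5/2 = 15


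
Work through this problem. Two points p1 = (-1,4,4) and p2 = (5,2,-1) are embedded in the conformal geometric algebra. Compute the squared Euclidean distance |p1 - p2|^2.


p1 - p2 = (-6, 2, 5)
|p1 - p2|^2 = (-6)^2 + 2^2 + 5^2
= 36 + 4 + 25
= 65


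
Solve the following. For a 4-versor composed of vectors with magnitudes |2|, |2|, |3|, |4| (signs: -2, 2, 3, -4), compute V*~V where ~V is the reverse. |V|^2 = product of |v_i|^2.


Each vector v_i has |v_i|^2 = s_i^2
Squared scales: (-2)^2 = 4, 2^2 = 4, 3^2 = 9, (-4)^2 = 16
|V|^2 = 4 * 4 * 9 * 16
= 2304


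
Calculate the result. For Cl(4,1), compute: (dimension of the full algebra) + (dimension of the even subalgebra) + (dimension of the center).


n = 4 + 1 = 5
Total dim = 2^5 = 32
Even subalgebra dim = 2^4 = 16
n is odd, so center dim = 2
Sum = 32 + 16 + 2 = 50


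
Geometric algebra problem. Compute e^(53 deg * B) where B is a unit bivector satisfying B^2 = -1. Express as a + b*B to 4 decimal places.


For a unit bivector B with B^2 = -1, the exponential series gives
e^(theta*B) = cos(theta) + sin(theta)*B (the GA analogue of Euler's formula).
theta = 53 degrees = 0.925025 rad
cos(53 deg) = 0.6018
sin(53 deg) = 0.7986
exp(theta*B) = 0.6018 + 0.7986*B


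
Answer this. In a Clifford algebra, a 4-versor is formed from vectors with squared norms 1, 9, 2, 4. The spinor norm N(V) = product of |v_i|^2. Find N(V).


Spinor norm N(V) = |v1|^2 * |v2|^2 * ... * |v4|^2
= 1 * 9 * 2 * 4
Running product: 1, 9, 18, 72
N(V) = 72


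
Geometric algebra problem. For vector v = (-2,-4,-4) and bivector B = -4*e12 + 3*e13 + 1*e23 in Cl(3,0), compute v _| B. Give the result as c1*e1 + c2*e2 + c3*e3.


Left contraction v _| B = <vB>_1 (grade-1 part of the geometric product vB).
Using e1_|e12 = e2, e2_|e12 = -e1, e1_|e13 = e3, e3_|e13 = -e1, e2_|e23 = e3, e3_|e23 = -e2:
e1 coeff: -v2*b12 - v3*b13 = -(-4)*(-4) - (-4)*(3) = -4
e2 coeff: v1*b12 - v3*b23 = (-2)*(-4) - (-4)*(1) = 12
e3 coeff: v1*b13 + v2*b23 = (-2)*(3) + (-4)*(1) = -10
v _| B = -4*e1 + 12*e2 - 10*e3


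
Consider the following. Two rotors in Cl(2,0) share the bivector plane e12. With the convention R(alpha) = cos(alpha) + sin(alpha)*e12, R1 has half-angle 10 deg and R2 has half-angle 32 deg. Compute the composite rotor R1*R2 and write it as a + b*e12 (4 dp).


Same-plane rotors commute and their half-angles add:
R1*R2 = cos(a1 + a2) + sin(a1 + a2)*e12.
a1 + a2 = 10 + 32 = 42 deg
cos(42 deg) = 0.7431
sin(42 deg) = 0.6691
R1*R2 = 0.7431 + 0.6691*e12


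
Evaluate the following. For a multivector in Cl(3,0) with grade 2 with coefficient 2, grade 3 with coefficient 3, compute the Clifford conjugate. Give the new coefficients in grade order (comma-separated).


Clifford conjugate sign for grade k: (-1)^(k(k+1)/2)
Grade 2: (-1)^(2*3/2) = (-1)^3 = -1, coeff 2 -> -2
Grade 3: (-1)^(3*4/2) = (-1)^6 = 1, coeff 3 -> 3
Conjugated coefficients: -2, 3


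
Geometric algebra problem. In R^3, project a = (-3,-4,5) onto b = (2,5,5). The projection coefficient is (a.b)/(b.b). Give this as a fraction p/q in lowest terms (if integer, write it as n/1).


Projection coefficient = (a . b) / (b . b)
a . b = (-3)*2 + (-4)*5 + 5*5
= -6 + (-20) + 25 = -1
b . b = 2^2 + 5^2 + 5^2
= 4 + 25 + 25 = 54
Coefficient = -1/54
In lowest terms: -1/54


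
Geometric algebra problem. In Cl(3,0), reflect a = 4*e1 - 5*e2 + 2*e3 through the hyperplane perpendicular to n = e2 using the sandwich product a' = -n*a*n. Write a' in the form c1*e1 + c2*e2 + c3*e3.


Reflection formula: a' = -n*a*n, with n = e2 (unit vector, n^2 = 1).
For reflection through hyperplane perp to e2:
The component along e2 flips sign, others stay.
a = (4, -5, 2)
a' = (4, 5, 2)
a' = 4*e1 + 5*e2 + 2*e3


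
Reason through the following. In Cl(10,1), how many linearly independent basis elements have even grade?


Even subalgebra dimension = 2^(n-1)
n = 10 + 1 = 11
2^(11 - 1) = 2^10 = 1024
Verification: sum of C(11,k) for even k = 1 + 55 + 330 + 462 + 165 + 11 = 1024
Result = 1024


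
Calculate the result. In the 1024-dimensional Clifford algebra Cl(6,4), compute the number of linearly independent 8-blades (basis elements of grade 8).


Number of grade-k basis blades in Cl(p,q) with n = p + q is C(n, k).
n = 6 + 4 = 10
C(10, 8) = 10! / (8! * 2!)
= 3628800 / (40320 * 2)
= 45


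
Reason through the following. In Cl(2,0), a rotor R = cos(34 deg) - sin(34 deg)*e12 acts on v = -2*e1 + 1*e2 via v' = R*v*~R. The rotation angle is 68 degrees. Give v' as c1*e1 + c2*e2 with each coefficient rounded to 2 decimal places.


Rotor R = cos(34deg) - sin(34deg)*e12
Rotation angle theta = 2 * 34 = 68 degrees
v' = R*v*~R rotates v by theta.
cos(68deg) = 0.3746, sin(68deg) = 0.9272
v'_1 = -2*cos(68deg) - 1*sin(68deg)
= -2*0.3746 - 1*0.9272
= -1.68
v'_2 = -2*sin(68deg) + 1*cos(68deg)
= -2*0.9272 + 1*0.3746
= -1.48
v' = -1.68*e1 - 1.48*e2
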